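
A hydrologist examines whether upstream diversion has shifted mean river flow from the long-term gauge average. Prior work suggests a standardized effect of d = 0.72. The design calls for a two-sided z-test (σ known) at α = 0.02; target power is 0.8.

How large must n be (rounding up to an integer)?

n = 20

For power 0.8 need Φ(δ − z_{0.01}) = 0.8, so δ = z_{0.01} + z_{0.20} = 2.326 + 0.842 = 3.168.
(The Φ(−δ − z_{α/2}) term is vanishingly small for δ > 0 and is dropped in the standard sample-size formula.)
δ = d·√n ⇒ n = (δ/d)² = (3.168 / 0.72)² = 19.36.
Round up to the next whole unit.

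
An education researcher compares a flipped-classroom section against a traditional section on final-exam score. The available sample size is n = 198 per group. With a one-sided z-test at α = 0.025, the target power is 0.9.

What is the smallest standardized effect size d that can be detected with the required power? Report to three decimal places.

Need Φ(δ − 1.960) = 0.9, so δ = 1.960 + 1.282 = 3.242.
δ = d·√(n/2) ⇒ d = δ/√(n/2) = 3.242/√(198/2) = 0.3258.

d ≈ 0.326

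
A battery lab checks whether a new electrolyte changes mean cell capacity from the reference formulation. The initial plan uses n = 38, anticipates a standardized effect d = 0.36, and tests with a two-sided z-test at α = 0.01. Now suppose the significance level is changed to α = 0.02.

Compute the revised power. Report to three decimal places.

Power ≈ 0.457

δ = d·√n = 0.36 × √38 = 2.2192 (unchanged). New critical value: z_{0.01} = 2.326.
Revised power = Φ(δ − 2.326) + Φ(−δ − 2.326) = Φ(-0.107) + Φ(-4.546) = 0.4573 + 0.0000 = 0.4573.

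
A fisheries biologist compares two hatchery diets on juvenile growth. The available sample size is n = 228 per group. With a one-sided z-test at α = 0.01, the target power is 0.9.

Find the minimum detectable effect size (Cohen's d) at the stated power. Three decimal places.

Required noncentrality: δ = z_{0.01} + z_{0.10} = 2.326 + 1.282 = 3.608.
δ = d·√(n/2) ⇒ d = δ/√(n/2) = 3.608/√(228/2) = 0.3379.

d ≈ 0.338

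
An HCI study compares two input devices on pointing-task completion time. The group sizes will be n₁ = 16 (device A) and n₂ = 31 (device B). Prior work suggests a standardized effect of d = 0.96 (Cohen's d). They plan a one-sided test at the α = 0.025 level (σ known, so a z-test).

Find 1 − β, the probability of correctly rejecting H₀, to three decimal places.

Power ≈ 0.877

Noncentrality parameter: δ = d / √(1/n₁ + 1/n₂) = 0.96 / √(1/16 + 1/31) = 3.1186
One-sided α = 0.025 → critical value z_{0.025} = 1.960.
Power = Φ(δ − 1.960) = Φ(1.159) = 0.8767.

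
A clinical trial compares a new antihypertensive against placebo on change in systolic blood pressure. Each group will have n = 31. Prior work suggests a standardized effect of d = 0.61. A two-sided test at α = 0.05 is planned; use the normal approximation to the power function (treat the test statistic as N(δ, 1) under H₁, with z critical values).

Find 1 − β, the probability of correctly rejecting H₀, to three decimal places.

Noncentrality parameter: δ = d·√(n/2) = 0.61 × √(31/2) = 2.4016
Critical value for a two-sided test at α = 0.05: z_{α/2} = 1.960.
Power = Φ(δ − 1.960) + Φ(−δ − 1.960) = Φ(0.442) + Φ(-4.362) = 0.6706 + 0.0000 = 0.6706.

Power ≈ 0.671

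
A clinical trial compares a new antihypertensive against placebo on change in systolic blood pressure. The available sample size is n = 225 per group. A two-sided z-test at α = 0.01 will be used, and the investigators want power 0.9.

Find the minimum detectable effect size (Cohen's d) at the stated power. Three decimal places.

Need Φ(δ − 2.576) = 0.9, so δ = 2.576 + 1.282 = 3.857.
(The second rejection-region term Φ(−δ − z_{α/2}) is negligible and dropped.)
δ = d·√(n/2) ⇒ d = δ/√(n/2) = 3.857/√(225/2) = 0.3637.

d ≈ 0.364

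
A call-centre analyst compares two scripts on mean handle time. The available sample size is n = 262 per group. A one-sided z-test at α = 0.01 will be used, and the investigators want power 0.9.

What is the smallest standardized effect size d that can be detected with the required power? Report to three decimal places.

Required noncentrality: δ = z_{0.01} + z_{0.10} = 2.326 + 1.282 = 3.608.
δ = d·√(n/2) ⇒ d = δ/√(n/2) = 3.608/√(262/2) = 0.3152.

d ≈ 0.315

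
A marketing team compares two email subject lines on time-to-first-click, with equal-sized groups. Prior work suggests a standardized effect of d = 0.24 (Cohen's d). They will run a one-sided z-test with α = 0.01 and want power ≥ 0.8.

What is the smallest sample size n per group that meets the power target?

Set Φ(δ − 2.326) = 0.8; then δ − 2.326 = Φ⁻¹(0.8) = 0.842, giving δ = 3.168.
δ = d·√(n/2) ⇒ n = 2(δ/d)² = 2 × (3.168 / 0.24)² = 348.47.
Round up to the next whole unit.

n = 349 per group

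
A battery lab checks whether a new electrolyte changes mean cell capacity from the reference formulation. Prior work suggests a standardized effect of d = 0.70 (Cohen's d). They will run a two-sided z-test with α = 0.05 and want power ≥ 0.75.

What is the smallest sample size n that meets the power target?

Set Φ(δ − 1.960) = 0.75; then δ − 1.960 = Φ⁻¹(0.75) = 0.674, giving δ = 2.634.
(Ignoring the negligible lower-tail rejection probability gives the usual closed-form inversion.)
δ = d·√n ⇒ n = (δ/d)² = (2.634 / 0.70)² = 14.16.
Round up to the next whole unit.

n = 15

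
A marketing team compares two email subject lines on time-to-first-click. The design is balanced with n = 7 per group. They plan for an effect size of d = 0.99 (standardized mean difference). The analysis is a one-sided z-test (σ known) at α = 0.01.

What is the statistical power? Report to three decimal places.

Power ≈ 0.318

Noncentrality parameter: δ = d·√(n/2) = 0.99 × √(7/2) = 1.8521
Critical value for a one-sided test at α = 0.01: z_α = 2.326.
Power = P(Z > 2.326 − δ) = Φ(-0.474) = 0.3177.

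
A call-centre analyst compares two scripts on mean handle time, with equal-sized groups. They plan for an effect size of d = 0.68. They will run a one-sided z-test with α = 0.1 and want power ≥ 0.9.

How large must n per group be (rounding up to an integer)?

n = 29 per group

For power 0.9 need Φ(δ − z_{0.1}) = 0.9, so δ = z_{0.1} + z_{0.10} = 1.282 + 1.282 = 2.563.
δ = d·√(n/2) ⇒ n = 2(δ/d)² = 2 × (2.563 / 0.68)² = 28.41.
Round up to the next whole unit.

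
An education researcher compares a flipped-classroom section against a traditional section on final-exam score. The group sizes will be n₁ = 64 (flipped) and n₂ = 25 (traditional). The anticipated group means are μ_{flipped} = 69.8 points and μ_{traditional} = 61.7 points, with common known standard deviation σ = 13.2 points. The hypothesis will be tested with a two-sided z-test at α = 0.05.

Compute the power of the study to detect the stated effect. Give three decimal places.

Standardized effect: d = |μ_{flipped} − μ_{traditional}| / σ = |69.8 − 61.7| / 13.2 = 0.6136
Noncentrality parameter: δ = d / √(1/n₁ + 1/n₂) = 0.6136 / √(1/64 + 1/25) = 2.6018
Two-sided α = 0.05 → critical value z_{0.025} = 1.960.
Power = Φ(δ − 1.960) + Φ(−δ − 1.960) = Φ(0.642) + Φ(-4.562) = 0.7395 + 0.0000 = 0.7395.

Power ≈ 0.740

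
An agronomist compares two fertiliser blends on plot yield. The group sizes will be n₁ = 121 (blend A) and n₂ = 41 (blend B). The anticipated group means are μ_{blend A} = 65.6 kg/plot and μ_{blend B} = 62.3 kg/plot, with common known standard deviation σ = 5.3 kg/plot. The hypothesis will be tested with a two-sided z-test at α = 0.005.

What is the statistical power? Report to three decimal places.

Power ≈ 0.738

Standardized effect: d = |μ_{blend A} − μ_{blend B}| / σ = |65.6 − 62.3| / 5.3 = 0.6226
Noncentrality parameter: δ = d / √(1/n₁ + 1/n₂) = 0.6226 / √(1/121 + 1/41) = 3.4456
Two-sided α = 0.005 → critical value z_{0.0025} = 2.807.
Power = Φ(δ − 2.807) + Φ(−δ − 2.807) = Φ(0.639) + Φ(-6.253) = 0.7384 + 0.0000 = 0.7384.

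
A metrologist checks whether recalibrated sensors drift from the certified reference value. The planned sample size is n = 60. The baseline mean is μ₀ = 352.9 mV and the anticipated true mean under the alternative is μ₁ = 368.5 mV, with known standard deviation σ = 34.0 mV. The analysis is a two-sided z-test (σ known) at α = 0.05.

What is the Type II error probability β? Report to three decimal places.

Standardized effect: d = |μ₁ − μ₀| / σ = |368.5 − 352.9| / 34.0 = 0.4588
Noncentrality parameter: δ = d·√n = 0.4588 × √60 = 3.5540
Two-sided α = 0.05 → critical value z_{0.025} = 1.960.
Power = Φ(δ − 1.960) + Φ(−δ − 1.960) = Φ(1.594) + Φ(-5.514) = 0.9445 + 0.0000 = 0.9445.
Type II error: β = 1 − power = 1 − 0.9445 = 0.0555.

β ≈ 0.055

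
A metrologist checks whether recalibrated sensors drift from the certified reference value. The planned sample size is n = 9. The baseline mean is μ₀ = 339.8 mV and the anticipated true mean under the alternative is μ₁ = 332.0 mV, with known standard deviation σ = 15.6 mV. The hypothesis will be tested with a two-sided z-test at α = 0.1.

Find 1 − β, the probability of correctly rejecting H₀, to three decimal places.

Power ≈ 0.443

Standardized effect: d = |μ₁ − μ₀| / σ = |332.0 − 339.8| / 15.6 = 0.5000
Noncentrality parameter: δ = d·√n = 0.5000 × √9 = 1.5000
Critical value for a two-sided test at α = 0.1: z_{α/2} = 1.645.
Power = Φ(δ − 1.645) + Φ(−δ − 1.645) = Φ(-0.145) + Φ(-3.145) = 0.4424 + 0.0008 = 0.4432.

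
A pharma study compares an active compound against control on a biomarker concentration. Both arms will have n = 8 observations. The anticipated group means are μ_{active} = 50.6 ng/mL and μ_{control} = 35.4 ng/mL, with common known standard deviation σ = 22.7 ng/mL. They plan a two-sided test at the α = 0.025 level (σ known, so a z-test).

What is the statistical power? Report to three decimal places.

Power ≈ 0.184

Standardized effect: d = |μ_{active} − μ_{control}| / σ = |50.6 − 35.4| / 22.7 = 0.6696
Noncentrality parameter: δ = d·√(n/2) = 0.6696 × √(8/2) = 1.3392
Critical value for a two-sided test at α = 0.025: z_{α/2} = 2.241.
Power = Φ(δ − 2.241) + Φ(−δ − 2.241) = Φ(-0.902) + Φ(-3.581) = 0.1835 + 0.0002 = 0.1836.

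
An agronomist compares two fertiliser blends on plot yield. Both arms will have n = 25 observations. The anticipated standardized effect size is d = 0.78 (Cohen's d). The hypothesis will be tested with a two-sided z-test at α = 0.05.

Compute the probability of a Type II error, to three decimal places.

β ≈ 0.213

Noncentrality parameter: δ = d·√(n/2) = 0.78 × √(25/2) = 2.7577
Two-sided α = 0.05 → critical value z_{0.025} = 1.960.
Power = Φ(δ − 1.960) + Φ(−δ − 1.960) = Φ(0.798) + Φ(-4.718) = 0.7875 + 0.0000 = 0.7875.
Type II error: β = 1 − power = 1 − 0.7875 = 0.2125.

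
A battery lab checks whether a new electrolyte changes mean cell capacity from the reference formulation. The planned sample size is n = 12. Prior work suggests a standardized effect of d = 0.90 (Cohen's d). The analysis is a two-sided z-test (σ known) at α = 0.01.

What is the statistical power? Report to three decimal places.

Power ≈ 0.706

Noncentrality parameter: δ = d·√n = 0.90 × √12 = 3.1177
Two-sided α = 0.01 → critical value z_{0.005} = 2.576.
Power = Φ(δ − 2.576) + Φ(−δ − 2.576) = Φ(0.542) + Φ(-5.694) = 0.7060 + 0.0000 = 0.7060.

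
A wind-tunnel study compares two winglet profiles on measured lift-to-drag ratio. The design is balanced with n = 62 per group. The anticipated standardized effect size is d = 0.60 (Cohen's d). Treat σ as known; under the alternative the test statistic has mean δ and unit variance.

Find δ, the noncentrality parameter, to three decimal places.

The noncentrality parameter scales effect size by the design's sample-size factor: δ = d·√(n/2) = 0.60 × √(62/2) = 3.3407

δ ≈ 3.341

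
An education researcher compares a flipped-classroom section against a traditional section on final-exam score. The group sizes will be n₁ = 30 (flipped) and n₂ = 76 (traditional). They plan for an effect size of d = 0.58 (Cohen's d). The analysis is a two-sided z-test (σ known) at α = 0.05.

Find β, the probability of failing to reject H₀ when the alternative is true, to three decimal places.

β ≈ 0.233

Noncentrality parameter: δ = d / √(1/n₁ + 1/n₂) = 0.58 / √(1/30 + 1/76) = 2.6899
Critical value for a two-sided test at α = 0.05: z_{α/2} = 1.960.
Power = Φ(δ − 1.960) + Φ(−δ − 1.960) = Φ(0.730) + Φ(-4.650) = 0.7673 + 0.0000 = 0.7673.
Type II error: β = 1 − power = 1 − 0.7673 = 0.2327.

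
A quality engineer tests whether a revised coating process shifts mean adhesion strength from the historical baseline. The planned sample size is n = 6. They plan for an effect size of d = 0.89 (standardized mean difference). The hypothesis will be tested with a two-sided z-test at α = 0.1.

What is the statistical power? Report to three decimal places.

Noncentrality parameter: δ = d·√n = 0.89 × √6 = 2.1800
Critical value for a two-sided test at α = 0.1: z_{α/2} = 1.645.
Power = Φ(δ − 1.645) + Φ(−δ − 1.645) = Φ(0.535) + Φ(-3.825) = 0.7037 + 0.0001 = 0.7038.

Power ≈ 0.704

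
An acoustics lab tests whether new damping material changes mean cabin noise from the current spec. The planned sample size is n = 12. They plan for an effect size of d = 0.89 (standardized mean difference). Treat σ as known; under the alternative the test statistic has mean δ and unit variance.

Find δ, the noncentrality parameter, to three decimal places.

δ ≈ 3.083

δ = d·√n = 0.89 × √12 = 3.0831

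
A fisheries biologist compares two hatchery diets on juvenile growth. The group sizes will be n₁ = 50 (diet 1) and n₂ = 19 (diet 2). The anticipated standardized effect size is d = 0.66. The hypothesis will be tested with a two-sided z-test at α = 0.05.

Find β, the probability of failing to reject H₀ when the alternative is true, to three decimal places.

Noncentrality parameter: δ = d / √(1/n₁ + 1/n₂) = 0.66 / √(1/50 + 1/19) = 2.4490
Critical value for a two-sided test at α = 0.05: z_{α/2} = 1.960.
Power = Φ(δ − 1.960) + Φ(−δ − 1.960) = Φ(0.489) + Φ(-4.409) = 0.6876 + 0.0000 = 0.6876.
Type II error: β = 1 − power = 1 − 0.6876 = 0.3124.

β ≈ 0.312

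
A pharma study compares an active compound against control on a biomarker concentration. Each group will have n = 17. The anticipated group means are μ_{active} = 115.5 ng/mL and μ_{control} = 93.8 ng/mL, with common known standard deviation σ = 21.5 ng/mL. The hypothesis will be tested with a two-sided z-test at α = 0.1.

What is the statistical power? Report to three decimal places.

Standardized effect: d = |μ_{active} − μ_{control}| / σ = |115.5 − 93.8| / 21.5 = 1.0093
Noncentrality parameter: δ = d·√(n/2) = 1.0093 × √(17/2) = 2.9426
Two-sided α = 0.1 → critical value z_{0.05} = 1.645.
Power = Φ(δ − 1.645) + Φ(−δ − 1.645) = Φ(1.298) + Φ(-4.587) = 0.9028 + 0.0000 = 0.9028.

Power ≈ 0.903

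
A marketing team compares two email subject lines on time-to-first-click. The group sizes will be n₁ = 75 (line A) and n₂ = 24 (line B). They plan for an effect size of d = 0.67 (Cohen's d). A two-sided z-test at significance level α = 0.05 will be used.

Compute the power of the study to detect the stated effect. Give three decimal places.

Power ≈ 0.815

Noncentrality parameter: δ = d / √(1/n₁ + 1/n₂) = 0.67 / √(1/75 + 1/24) = 2.8569
Two-sided α = 0.05 → critical value z_{0.025} = 1.960.
Power = Φ(δ − 1.960) + Φ(−δ − 1.960) = Φ(0.897) + Φ(-4.817) = 0.8151 + 0.0000 = 0.8151.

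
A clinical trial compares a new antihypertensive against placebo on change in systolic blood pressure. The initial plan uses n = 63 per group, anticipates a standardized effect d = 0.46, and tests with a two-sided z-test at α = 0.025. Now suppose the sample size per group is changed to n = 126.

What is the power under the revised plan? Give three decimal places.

With n = 126 per group: δ = d·√(n/2) = 0.46 × √(126/2) = 3.6511. Critical value z_{0.0125} = 2.241.
Revised power = Φ(δ − 2.241) + Φ(−δ − 2.241) = Φ(1.410) + Φ(-5.893) = 0.9207 + 0.0000 = 0.9207.

Power ≈ 0.921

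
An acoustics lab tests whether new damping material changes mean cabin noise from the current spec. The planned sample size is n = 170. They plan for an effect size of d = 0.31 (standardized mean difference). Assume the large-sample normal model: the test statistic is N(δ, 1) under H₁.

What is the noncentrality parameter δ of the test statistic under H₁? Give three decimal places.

δ ≈ 4.042

The noncentrality parameter scales effect size by the design's sample-size factor: δ = d·√n = 0.31 × √170 = 4.0419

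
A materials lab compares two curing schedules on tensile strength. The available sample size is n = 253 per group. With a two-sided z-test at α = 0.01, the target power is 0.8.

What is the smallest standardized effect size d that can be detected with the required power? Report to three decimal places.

d ≈ 0.304

Required noncentrality: δ = z_{0.005} + z_{0.20} = 2.576 + 0.842 = 3.417.
(Lower-tail contribution to power is negligible for δ > 0.)
δ = d·√(n/2) ⇒ d = δ/√(n/2) = 3.417/√(253/2) = 0.3038.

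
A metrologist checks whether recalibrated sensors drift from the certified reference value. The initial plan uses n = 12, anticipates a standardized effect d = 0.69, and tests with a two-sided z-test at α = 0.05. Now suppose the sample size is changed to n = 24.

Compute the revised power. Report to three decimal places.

Power ≈ 0.922

With n = 24: δ = d·√n = 0.69 × √24 = 3.3803. Critical value z_{0.025} = 1.960.
Revised power = Φ(δ − 1.960) + Φ(−δ − 1.960) = Φ(1.420) + Φ(-5.340) = 0.9222 + 0.0000 = 0.9222.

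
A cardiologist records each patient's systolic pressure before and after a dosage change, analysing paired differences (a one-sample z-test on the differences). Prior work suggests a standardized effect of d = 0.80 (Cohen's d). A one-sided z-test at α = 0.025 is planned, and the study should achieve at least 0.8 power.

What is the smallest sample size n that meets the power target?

n = 13

For power 0.8 need Φ(δ − z_{0.025}) = 0.8, so δ = z_{0.025} + z_{0.20} = 1.960 + 0.842 = 2.802.
δ = d·√n ⇒ n = (δ/d)² = (2.802 / 0.80)² = 12.26.
Rounding up, n = 13.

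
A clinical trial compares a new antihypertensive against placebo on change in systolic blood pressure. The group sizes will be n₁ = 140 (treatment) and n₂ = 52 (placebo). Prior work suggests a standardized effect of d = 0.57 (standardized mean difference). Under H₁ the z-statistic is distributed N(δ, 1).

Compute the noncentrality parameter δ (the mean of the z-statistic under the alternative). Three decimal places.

The noncentrality parameter scales effect size by the design's sample-size factor: δ = d / √(1/n₁ + 1/n₂) = 0.57 / √(1/140 + 1/52) = 3.5099

δ ≈ 3.510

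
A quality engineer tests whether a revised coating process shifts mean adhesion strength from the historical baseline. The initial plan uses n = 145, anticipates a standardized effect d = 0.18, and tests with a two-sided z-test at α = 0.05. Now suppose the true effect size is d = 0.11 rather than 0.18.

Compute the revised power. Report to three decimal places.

Power ≈ 0.263

With d = 0.11: δ = d·√n = 0.11 × √145 = 1.3246. Critical value z_{0.025} = 1.960.
Revised power = Φ(δ − 1.960) + Φ(−δ − 1.960) = Φ(-0.635) + Φ(-3.285) = 0.2626 + 0.0005 = 0.2631.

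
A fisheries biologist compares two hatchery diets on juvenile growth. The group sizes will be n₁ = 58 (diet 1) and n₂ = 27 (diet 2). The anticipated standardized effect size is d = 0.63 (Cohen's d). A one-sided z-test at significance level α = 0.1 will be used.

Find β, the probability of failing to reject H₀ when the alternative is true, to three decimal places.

β ≈ 0.077

Noncentrality parameter: δ = d / √(1/n₁ + 1/n₂) = 0.63 / √(1/58 + 1/27) = 2.7041
Critical value for a one-sided test at α = 0.1: z_α = 1.282.
Power = Φ(δ − 1.282) = Φ(1.423) = 0.9226.
Type II error: β = 1 − power = 1 − 0.9226 = 0.0774.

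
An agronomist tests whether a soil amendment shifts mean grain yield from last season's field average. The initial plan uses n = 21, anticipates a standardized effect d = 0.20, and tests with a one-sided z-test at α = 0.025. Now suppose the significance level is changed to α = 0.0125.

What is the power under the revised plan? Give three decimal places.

δ = d·√n = 0.20 × √21 = 0.9165 (unchanged). New critical value: z_{0.0125} = 2.241.
Revised power = Φ(δ − 2.241) = Φ(-1.325) = 0.0926.

Power ≈ 0.093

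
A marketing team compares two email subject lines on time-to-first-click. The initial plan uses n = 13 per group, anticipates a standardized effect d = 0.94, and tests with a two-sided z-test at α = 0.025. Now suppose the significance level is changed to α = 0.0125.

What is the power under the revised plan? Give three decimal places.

δ = d·√(n/2) = 0.94 × √(13/2) = 2.3965 (unchanged). New critical value: z_{0.0063} = 2.498.
Revised power = Φ(δ − 2.498) + Φ(−δ − 2.498) = Φ(-0.101) + Φ(-4.894) = 0.4597 + 0.0000 = 0.4597.

Power ≈ 0.460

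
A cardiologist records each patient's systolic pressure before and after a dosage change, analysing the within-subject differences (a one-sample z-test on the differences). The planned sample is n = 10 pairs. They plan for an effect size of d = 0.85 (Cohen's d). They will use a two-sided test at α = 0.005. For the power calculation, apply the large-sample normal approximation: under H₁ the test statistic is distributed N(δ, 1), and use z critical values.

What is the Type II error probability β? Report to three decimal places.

Noncentrality parameter: δ = d·√n = 0.85 × √10 = 2.6879
Two-sided α = 0.005 → critical value z_{0.0025} = 2.807.
Power = Φ(δ − 2.807) + Φ(−δ − 2.807) = Φ(-0.119) + Φ(-5.495) = 0.4526 + 0.0000 = 0.4526.
Type II error: β = 1 − power = 1 − 0.4526 = 0.5474.

β ≈ 0.547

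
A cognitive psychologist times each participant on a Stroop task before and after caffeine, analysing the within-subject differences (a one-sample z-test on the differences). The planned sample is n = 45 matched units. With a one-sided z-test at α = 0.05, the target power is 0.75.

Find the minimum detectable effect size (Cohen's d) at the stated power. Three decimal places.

d ≈ 0.346

Required noncentrality: δ = z_{0.05} + z_{0.25} = 1.645 + 0.674 = 2.319.
δ = d·√n ⇒ d = δ/√n = 2.319/√45 = 0.3457.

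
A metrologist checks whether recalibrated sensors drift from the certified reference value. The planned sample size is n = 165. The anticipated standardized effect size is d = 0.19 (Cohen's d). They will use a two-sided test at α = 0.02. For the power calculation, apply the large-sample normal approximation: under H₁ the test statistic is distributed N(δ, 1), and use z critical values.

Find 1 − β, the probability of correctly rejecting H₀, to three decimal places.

Power ≈ 0.545

Noncentrality parameter: δ = d·√n = 0.19 × √165 = 2.4406
Critical value for a two-sided test at α = 0.02: z_{α/2} = 2.326.
Power = Φ(δ − 2.326) + Φ(−δ − 2.326) = Φ(0.114) + Φ(-4.767) = 0.5455 + 0.0000 = 0.5455.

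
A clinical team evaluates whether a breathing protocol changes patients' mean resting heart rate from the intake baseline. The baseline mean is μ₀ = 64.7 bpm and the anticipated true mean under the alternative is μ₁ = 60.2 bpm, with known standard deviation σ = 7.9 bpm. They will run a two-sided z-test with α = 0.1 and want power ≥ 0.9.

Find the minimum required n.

Standardized effect: d = |μ₁ − μ₀| / σ = |60.2 − 64.7| / 7.9 = 0.5696
Set Φ(δ − 1.645) = 0.9; then δ − 1.645 = Φ⁻¹(0.9) = 1.282, giving δ = 2.926.
(Ignoring the negligible lower-tail rejection probability gives the usual closed-form inversion.)
δ = d·√n ⇒ n = (δ/d)² = (2.926 / 0.5696)² = 26.39.
Rounding up, n = 27.

n = 27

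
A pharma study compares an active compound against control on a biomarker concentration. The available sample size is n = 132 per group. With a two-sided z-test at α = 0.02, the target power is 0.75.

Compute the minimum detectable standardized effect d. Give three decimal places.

d ≈ 0.369

Need Φ(δ − 2.326) = 0.75, so δ = 2.326 + 0.674 = 3.001.
(The second rejection-region term Φ(−δ − z_{α/2}) is negligible and dropped.)
δ = d·√(n/2) ⇒ d = δ/√(n/2) = 3.001/√(132/2) = 0.3694.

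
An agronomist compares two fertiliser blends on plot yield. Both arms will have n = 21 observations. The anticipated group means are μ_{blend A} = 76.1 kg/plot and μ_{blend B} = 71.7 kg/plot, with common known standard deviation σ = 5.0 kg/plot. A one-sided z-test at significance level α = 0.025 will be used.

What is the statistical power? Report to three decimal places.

Power ≈ 0.814

Standardized effect: d = |μ_{blend A} − μ_{blend B}| / σ = |76.1 − 71.7| / 5.0 = 0.8800
Noncentrality parameter: λ = d·√(n/2) = 0.8800 × √(21/2) = 2.8515
One-sided α = 0.025 → critical value z_{0.025} = 1.960.
Power = P(Z > 1.960 − λ) = Φ(0.892) = 0.8137.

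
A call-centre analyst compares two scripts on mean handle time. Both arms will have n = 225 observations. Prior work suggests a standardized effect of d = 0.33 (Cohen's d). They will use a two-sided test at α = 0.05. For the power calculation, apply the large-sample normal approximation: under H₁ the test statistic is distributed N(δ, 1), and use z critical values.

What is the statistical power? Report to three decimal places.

Noncentrality parameter: δ = d·√(n/2) = 0.33 × √(225/2) = 3.5002
Critical value for a two-sided test at α = 0.05: z_{α/2} = 1.960.
Power = Φ(δ − 1.960) + Φ(−δ − 1.960) = Φ(1.540) + Φ(-5.460) = 0.9382 + 0.0000 = 0.9382.

Power ≈ 0.938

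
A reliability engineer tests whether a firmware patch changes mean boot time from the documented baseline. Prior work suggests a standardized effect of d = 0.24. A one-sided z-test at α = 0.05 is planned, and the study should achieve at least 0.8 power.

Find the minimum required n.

n = 108

For power 0.8 need Φ(δ − z_{0.05}) = 0.8, so δ = z_{0.05} + z_{0.20} = 1.645 + 0.842 = 2.486.
δ = d·√n ⇒ n = (δ/d)² = (2.486 / 0.24)² = 107.34.
Round up to the next whole unit.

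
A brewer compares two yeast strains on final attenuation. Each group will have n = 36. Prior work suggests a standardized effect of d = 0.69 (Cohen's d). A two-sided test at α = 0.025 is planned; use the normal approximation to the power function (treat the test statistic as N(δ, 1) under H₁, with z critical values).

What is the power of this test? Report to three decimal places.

Power ≈ 0.754

Noncentrality parameter: δ = d·√(n/2) = 0.69 × √(36/2) = 2.9274
Critical value for a two-sided test at α = 0.025: z_{α/2} = 2.241.
Power = Φ(δ − 2.241) + Φ(−δ − 2.241) = Φ(0.686) + Φ(-5.169) = 0.7536 + 0.0000 = 0.7536.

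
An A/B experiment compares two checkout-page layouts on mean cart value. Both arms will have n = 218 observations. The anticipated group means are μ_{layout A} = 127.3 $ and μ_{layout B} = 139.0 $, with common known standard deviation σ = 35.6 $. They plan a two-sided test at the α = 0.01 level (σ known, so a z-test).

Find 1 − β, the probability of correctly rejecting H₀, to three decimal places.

Standardized effect: d = |μ_{layout A} − μ_{layout B}| / σ = |127.3 − 139.0| / 35.6 = 0.3287
Noncentrality parameter: δ = d·√(n/2) = 0.3287 × √(218/2) = 3.4312
Two-sided α = 0.01 → critical value z_{0.005} = 2.576.
Power = Φ(δ − 2.576) + Φ(−δ − 2.576) = Φ(0.855) + Φ(-6.007) = 0.8038 + 0.0000 = 0.8038.

Power ≈ 0.804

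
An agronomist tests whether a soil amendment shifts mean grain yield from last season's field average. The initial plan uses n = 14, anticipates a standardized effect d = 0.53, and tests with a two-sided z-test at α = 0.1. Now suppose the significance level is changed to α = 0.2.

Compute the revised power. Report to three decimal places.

δ = d·√n = 0.53 × √14 = 1.9831 (unchanged). New critical value: z_{0.1} = 1.282.
Revised power = Φ(δ − 1.282) + Φ(−δ − 1.282) = Φ(0.702) + Φ(-3.265) = 0.7585 + 0.0005 = 0.7591.

Power ≈ 0.759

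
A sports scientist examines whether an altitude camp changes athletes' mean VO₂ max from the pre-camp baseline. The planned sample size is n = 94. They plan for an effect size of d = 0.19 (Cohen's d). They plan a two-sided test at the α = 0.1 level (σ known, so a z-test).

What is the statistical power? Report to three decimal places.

Power ≈ 0.578

Noncentrality parameter: δ = d·√n = 0.19 × √94 = 1.8421
Critical value for a two-sided test at α = 0.1: z_{α/2} = 1.645.
Power = Φ(δ − 1.645) + Φ(−δ − 1.645) = Φ(0.197) + Φ(-3.487) = 0.5782 + 0.0002 = 0.5784.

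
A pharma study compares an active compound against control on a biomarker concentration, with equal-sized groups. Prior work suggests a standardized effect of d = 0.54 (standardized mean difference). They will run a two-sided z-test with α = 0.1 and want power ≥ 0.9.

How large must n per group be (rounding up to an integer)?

Set Φ(δ − 1.645) = 0.9; then δ − 1.645 = Φ⁻¹(0.9) = 1.282, giving δ = 2.926.
(Ignoring the negligible lower-tail rejection probability gives the usual closed-form inversion.)
δ = d·√(n/2) ⇒ n = 2(δ/d)² = 2 × (2.926 / 0.54)² = 58.74.
Round up to the next whole unit.

n = 59 per group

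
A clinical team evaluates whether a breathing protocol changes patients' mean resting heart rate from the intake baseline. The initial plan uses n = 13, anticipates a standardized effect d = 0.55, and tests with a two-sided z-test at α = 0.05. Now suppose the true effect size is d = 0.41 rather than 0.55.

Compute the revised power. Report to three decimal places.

With d = 0.41: δ = d·√n = 0.41 × √13 = 1.4783. Critical value z_{0.025} = 1.960.
Revised power = Φ(δ − 1.960) + Φ(−δ − 1.960) = Φ(-0.482) + Φ(-3.438) = 0.3150 + 0.0003 = 0.3153.

Power ≈ 0.315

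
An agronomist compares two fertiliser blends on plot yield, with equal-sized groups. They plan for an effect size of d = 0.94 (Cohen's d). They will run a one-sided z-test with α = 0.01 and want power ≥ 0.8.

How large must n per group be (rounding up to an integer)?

n = 23 per group

Set Φ(δ − 2.326) = 0.8; then δ − 2.326 = Φ⁻¹(0.8) = 0.842, giving δ = 3.168.
δ = d·√(n/2) ⇒ n = 2(δ/d)² = 2 × (3.168 / 0.94)² = 22.72.
Rounding up, n = 23 per group.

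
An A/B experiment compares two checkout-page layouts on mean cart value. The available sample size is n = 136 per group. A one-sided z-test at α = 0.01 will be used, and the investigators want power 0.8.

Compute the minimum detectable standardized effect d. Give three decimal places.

Need Φ(δ − 2.326) = 0.8, so δ = 2.326 + 0.842 = 3.168.
δ = d·√(n/2) ⇒ d = δ/√(n/2) = 3.168/√(136/2) = 0.3842.

d ≈ 0.384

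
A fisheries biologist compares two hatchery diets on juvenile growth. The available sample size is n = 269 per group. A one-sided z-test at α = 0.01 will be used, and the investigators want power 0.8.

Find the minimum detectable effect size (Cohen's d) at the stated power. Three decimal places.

d ≈ 0.273

Need Φ(δ − 2.326) = 0.8, so δ = 2.326 + 0.842 = 3.168.
δ = d·√(n/2) ⇒ d = δ/√(n/2) = 3.168/√(269/2) = 0.2732.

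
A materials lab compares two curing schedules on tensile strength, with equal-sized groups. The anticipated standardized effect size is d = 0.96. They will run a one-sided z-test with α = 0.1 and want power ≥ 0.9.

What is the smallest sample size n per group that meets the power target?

Set Φ(δ − 1.282) = 0.9; then δ − 1.282 = Φ⁻¹(0.9) = 1.282, giving δ = 2.563.
δ = d·√(n/2) ⇒ n = 2(δ/d)² = 2 × (2.563 / 0.96)² = 14.26.
Rounding up, n = 15 per group.

n = 15 per group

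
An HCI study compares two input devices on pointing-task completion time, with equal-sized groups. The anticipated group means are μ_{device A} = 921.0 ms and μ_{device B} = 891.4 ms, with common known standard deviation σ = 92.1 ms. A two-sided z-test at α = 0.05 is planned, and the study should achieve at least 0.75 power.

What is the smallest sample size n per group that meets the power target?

n = 135 per group

Standardized effect: d = |μ_{device A} − μ_{device B}| / σ = |921.0 − 891.4| / 92.1 = 0.3214
For power 0.75 need Φ(δ − z_{0.025}) = 0.75, so δ = z_{0.025} + z_{0.25} = 1.960 + 0.674 = 2.634.
(For δ > 0 the lower-tail rejection region contributes negligibly to power, so the one-term inversion is standard.)
δ = d·√(n/2) ⇒ n = 2(δ/d)² = 2 × (2.634 / 0.3214)² = 134.38.
Rounding up, n = 135 per group.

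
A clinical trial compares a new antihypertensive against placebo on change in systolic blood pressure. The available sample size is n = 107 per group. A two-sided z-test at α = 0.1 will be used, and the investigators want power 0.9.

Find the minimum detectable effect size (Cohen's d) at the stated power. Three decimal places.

d ≈ 0.400

Need Φ(δ − 1.645) = 0.9, so δ = 1.645 + 1.282 = 2.926.
(The second rejection-region term Φ(−δ − z_{α/2}) is negligible and dropped.)
δ = d·√(n/2) ⇒ d = δ/√(n/2) = 2.926/√(107/2) = 0.4001.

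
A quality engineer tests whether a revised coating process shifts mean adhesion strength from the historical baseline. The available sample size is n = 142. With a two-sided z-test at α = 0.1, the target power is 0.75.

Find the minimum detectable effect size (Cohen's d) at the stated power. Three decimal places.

d ≈ 0.195

Need Φ(δ − 1.645) = 0.75, so δ = 1.645 + 0.674 = 2.319.
(The second rejection-region term Φ(−δ − z_{α/2}) is negligible and dropped.)
δ = d·√n ⇒ d = δ/√n = 2.319/√142 = 0.1946.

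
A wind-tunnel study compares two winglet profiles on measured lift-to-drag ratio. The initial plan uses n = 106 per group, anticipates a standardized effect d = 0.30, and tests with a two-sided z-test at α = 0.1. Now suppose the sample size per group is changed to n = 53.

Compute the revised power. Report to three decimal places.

With n = 53 per group: δ = d·√(n/2) = 0.30 × √(53/2) = 1.5443. Critical value z_{0.05} = 1.645.
Revised power = Φ(δ − 1.645) + Φ(−δ − 1.645) = Φ(-0.101) + Φ(-3.189) = 0.4600 + 0.0007 = 0.4607.

Power ≈ 0.461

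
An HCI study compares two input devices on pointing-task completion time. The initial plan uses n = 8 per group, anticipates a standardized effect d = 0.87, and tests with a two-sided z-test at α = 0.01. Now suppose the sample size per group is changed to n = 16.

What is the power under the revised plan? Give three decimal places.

Power ≈ 0.454

With n = 16 per group: δ = d·√(n/2) = 0.87 × √(16/2) = 2.4607. Critical value z_{0.005} = 2.576.
Revised power = Φ(δ − 2.576) + Φ(−δ − 2.576) = Φ(-0.115) + Φ(-5.037) = 0.4542 + 0.0000 = 0.4542.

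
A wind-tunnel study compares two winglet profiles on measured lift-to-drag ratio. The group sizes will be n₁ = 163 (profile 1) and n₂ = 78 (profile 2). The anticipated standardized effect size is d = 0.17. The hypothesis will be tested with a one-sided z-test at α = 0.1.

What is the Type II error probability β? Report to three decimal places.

Noncentrality parameter: δ = d / √(1/n₁ + 1/n₂) = 0.17 / √(1/163 + 1/78) = 1.2348
Critical value for a one-sided test at α = 0.1: z_α = 1.282.
Power = P(Z > 1.282 − δ) = Φ(-0.047) = 0.4813.
Type II error: β = 1 − power = 1 − 0.4813 = 0.5187.

β ≈ 0.519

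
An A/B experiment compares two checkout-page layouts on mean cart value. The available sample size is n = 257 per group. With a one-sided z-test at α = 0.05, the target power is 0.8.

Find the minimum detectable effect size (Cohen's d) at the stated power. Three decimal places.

Required noncentrality: δ = z_{0.05} + z_{0.20} = 1.645 + 0.842 = 2.486.
δ = d·√(n/2) ⇒ d = δ/√(n/2) = 2.486/√(257/2) = 0.2193.

d ≈ 0.219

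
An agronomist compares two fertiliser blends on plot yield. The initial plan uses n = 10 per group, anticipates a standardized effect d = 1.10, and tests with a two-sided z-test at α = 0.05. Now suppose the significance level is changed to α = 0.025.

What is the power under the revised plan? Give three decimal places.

Power ≈ 0.586

δ = d·√(n/2) = 1.10 × √(10/2) = 2.4597 (unchanged). New critical value: z_{0.0125} = 2.241.
Revised power = Φ(δ − 2.241) + Φ(−δ − 2.241) = Φ(0.218) + Φ(-4.701) = 0.5864 + 0.0000 = 0.5864.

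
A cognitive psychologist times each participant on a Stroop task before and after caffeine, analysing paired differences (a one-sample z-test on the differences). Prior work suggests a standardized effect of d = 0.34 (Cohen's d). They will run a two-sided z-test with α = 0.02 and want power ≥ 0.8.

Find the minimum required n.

For power 0.8 need Φ(δ − z_{0.01}) = 0.8, so δ = z_{0.01} + z_{0.20} = 2.326 + 0.842 = 3.168.
(The Φ(−δ − z_{α/2}) term is vanishingly small for δ > 0 and is dropped in the standard sample-size formula.)
δ = d·√n ⇒ n = (δ/d)² = (3.168 / 0.34)² = 86.82.
Round up to the next whole unit.

n = 87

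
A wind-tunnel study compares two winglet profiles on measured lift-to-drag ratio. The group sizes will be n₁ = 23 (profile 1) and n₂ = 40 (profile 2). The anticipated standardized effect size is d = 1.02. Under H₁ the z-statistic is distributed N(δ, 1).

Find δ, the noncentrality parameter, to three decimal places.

δ ≈ 3.898

The noncentrality parameter scales effect size by the design's sample-size factor: δ = d / √(1/n₁ + 1/n₂) = 1.02 / √(1/23 + 1/40) = 3.8978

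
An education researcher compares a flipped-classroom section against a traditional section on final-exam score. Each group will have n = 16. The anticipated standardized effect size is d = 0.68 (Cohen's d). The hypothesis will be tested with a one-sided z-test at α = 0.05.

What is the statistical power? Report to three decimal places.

Power ≈ 0.610

Noncentrality parameter: δ = d·√(n/2) = 0.68 × √(16/2) = 1.9233
Critical value for a one-sided test at α = 0.05: z_α = 1.645.
Power = Φ(δ − 1.645) = Φ(0.278) = 0.6097.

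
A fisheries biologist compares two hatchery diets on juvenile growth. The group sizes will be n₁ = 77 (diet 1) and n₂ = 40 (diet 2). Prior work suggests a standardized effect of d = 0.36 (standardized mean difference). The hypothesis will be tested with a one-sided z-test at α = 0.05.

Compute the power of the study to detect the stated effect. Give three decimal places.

Noncentrality parameter: δ = d / √(1/n₁ + 1/n₂) = 0.36 / √(1/77 + 1/40) = 1.8471
Critical value for a one-sided test at α = 0.05: z_α = 1.645.
Power = Φ(δ − 1.645) = Φ(0.202) = 0.5801.

Power ≈ 0.580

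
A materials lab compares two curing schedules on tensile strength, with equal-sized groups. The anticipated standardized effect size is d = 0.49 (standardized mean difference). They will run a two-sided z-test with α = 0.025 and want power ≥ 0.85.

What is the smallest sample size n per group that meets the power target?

Set Φ(δ − 2.241) = 0.85; then δ − 2.241 = Φ⁻¹(0.85) = 1.036, giving δ = 3.278.
(The Φ(−δ − z_{α/2}) term is vanishingly small for δ > 0 and is dropped in the standard sample-size formula.)
δ = d·√(n/2) ⇒ n = 2(δ/d)² = 2 × (3.278 / 0.49)² = 89.50.
Rounding up, n = 90 per group.

n = 90 per group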